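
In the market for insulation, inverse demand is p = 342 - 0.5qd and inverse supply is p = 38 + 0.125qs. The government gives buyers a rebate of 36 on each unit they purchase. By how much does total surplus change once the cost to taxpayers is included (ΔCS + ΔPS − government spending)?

Net change in total surplus = -1036.8

Pre-subsidy: 342 - 0.5q = 38 + 0.125q gives q* = 486.4 and p* = 98.8.
With the rebate, buyers effectively pay pb = ps − 36, where ps is the price sellers receive.
On the curves, pb = 342 - 0.5q and ps = 38 + 0.125q; the wedge ps − pb = 36 gives 38 + 0.125q − (342 - 0.5q) = 36, so q' = 544.
Then pb = 342 − 0.5·544 = 70 and ps = 38 + 0.125·544 = 106.
ΔCS = ½(486.4 + 544)(98.8 − 70) = 14837.76; ΔPS = ½(486.4 + 544)(106 − 98.8) = 3709.44.
Government spending = 36 × 544 = 19584.
Net change = 14837.76 + 3709.44 − 19584 = -1036.8. The loss equals the DWL triangle ½·36·57.6.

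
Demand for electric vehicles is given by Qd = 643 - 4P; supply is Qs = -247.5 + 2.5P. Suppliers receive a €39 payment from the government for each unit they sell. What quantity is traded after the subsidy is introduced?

Pre-subsidy: 643 - 4P = -247.5 + 2.5P gives P* = 137, Q* = 95.
With the subsidy, sellers receive Ps = Pb + 39 for each unit, where Pb is the price buyers pay.
Supply in terms of Pb becomes Qs = -247.5 + 2.5(Pb + 39) = -150 + 2.5Pb. Setting this equal to demand: 643 - 4Pb = -150 + 2.5Pb, so Pb = 122.
Sellers receive Ps = 122 + 39 = 161; Q' = 643 − 4·122 = 155.

Q' = 155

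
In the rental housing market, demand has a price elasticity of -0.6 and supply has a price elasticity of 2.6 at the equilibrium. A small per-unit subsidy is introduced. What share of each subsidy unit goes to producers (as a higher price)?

For a small subsidy around the equilibrium, the benefit split depends on the relative slopes, which at a point are proportional to the elasticities.
Buyer share = εs/(εs + |εd|) = 2.6/(2.6 + 0.6) = 0.8125; seller share = |εd|/(εs + |εd|) = 0.1875.
So producers capture 0.1875 of the subsidy.

Producer share = 0.1875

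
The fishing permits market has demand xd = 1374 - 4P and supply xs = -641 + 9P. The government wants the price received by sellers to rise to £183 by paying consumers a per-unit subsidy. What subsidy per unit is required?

At a seller price of 183, quantity supplied is -641 + 9·183 = 1006.
Buyers absorb 1006 only when they pay Pb with 1374 − 4·Pb = 1006, i.e. Pb = 92.
s = Ps − Pb = 183 − 92 = 91.

Required subsidy s = £91 per unit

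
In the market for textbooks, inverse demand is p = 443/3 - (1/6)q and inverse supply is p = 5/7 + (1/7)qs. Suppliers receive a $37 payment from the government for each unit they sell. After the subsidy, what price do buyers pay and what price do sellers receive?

Pre-subsidy: 443/3 - (1/6)q = 5/7 + (1/7)q gives q* = 6172/13 and p* = 891/13.
With the subsidy, sellers receive ps = pb + 37 for each unit, where pb is the price buyers pay.
On the curves, pb = 443/3 - (1/6)q and ps = 5/7 + (1/7)q; the wedge ps − pb = 37 gives 5/7 + (1/7)q − (443/3 - (1/6)q) = 37, so q' = 7726/13.
Then pb = 443/3 − (1/6)·(7726/13) = 632/13 and ps = 5/7 + (1/7)·(7726/13) = 1113/13.

Buyers pay 632/13; sellers receive 1113/13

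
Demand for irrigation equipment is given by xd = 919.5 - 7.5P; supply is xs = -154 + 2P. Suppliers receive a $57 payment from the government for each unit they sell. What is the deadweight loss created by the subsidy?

Pre-subsidy: 919.5 - 7.5P = -154 + 2P gives P* = 113, x* = 72.
With the subsidy, sellers receive Ps = Pb + 57 for each unit, where Pb is the price buyers pay.
Supply in terms of Pb becomes xs = -154 + 2(Pb + 57) = -40 + 2Pb. Setting this equal to demand: 919.5 - 7.5Pb = -40 + 2Pb, so Pb = 101.
Sellers receive Ps = 101 + 57 = 158; x' = 919.5 − 7.5·101 = 162.
The subsidy expands output by 162 − 72 = 90 past the efficient level; on those units the gap between marginal cost and willingness to pay runs from 0 up to 57.
DWL = ½ × 57 × 90 = 2565.

Deadweight loss = $2565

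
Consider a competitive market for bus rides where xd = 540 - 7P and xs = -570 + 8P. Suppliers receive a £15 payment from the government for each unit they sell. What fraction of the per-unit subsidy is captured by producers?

Producer share = 7/15

Pre-subsidy: 540 - 7P = -570 + 8P gives P* = 74, x* = 22.
With the subsidy, sellers receive Ps = Pb + 15 for each unit, where Pb is the price buyers pay.
Supply in terms of Pb becomes xs = -570 + 8(Pb + 15) = -450 + 8Pb. Setting this equal to demand: 540 - 7Pb = -450 + 8Pb, so Pb = 66.
Sellers receive Ps = 66 + 15 = 81; x' = 540 − 7·66 = 78.
Buyers' price falls by P* − Pb = 74 − 66 = 8; sellers' price rises by Ps − P* = 81 − 74 = 7.
So producers capture 7/15 = 7/15 of each unit of subsidy.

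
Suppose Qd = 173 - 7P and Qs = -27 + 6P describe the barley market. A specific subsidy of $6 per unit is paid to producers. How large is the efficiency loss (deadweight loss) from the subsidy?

Deadweight loss = 756/13

Pre-subsidy: 173 - 7P = -27 + 6P gives P* = 200/13, Q* = 849/13.
With the subsidy, sellers receive Ps = Pb + 6 for each unit, where Pb is the price buyers pay.
Supply in terms of Pb becomes Qs = -27 + 6(Pb + 6) = 9 + 6Pb. Setting this equal to demand: 173 - 7Pb = 9 + 6Pb, so Pb = 164/13.
Sellers receive Ps = 164/13 + 6 = 242/13; Q' = 173 − 7·(164/13) = 1101/13.
The subsidy expands output by 1101/13 − 849/13 = 252/13 past the efficient level; on those units the gap between marginal cost and willingness to pay runs from 0 up to 6.
DWL = ½ × 6 × 252/13 = 756/13.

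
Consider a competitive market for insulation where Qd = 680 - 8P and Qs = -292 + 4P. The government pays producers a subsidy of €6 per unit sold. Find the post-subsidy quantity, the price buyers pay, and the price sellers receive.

Pre-subsidy: 680 - 8P = -292 + 4P gives P* = 81, Q* = 32.
With the subsidy, sellers receive Ps = Pb + 6 for each unit, where Pb is the price buyers pay.
Supply in terms of Pb becomes Qs = -292 + 4(Pb + 6) = -268 + 4Pb. Setting this equal to demand: 680 - 8Pb = -268 + 4Pb, so Pb = 79.
Sellers receive Ps = 79 + 6 = 85; Q' = 680 − 8·79 = 48.

Q' = 48; buyers pay €79; sellers receive €85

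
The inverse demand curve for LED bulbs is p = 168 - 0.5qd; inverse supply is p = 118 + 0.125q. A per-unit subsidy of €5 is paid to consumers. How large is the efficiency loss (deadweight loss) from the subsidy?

Pre-subsidy: 168 - 0.5q = 118 + 0.125q gives q* = 80 and p* = 128.
With the rebate, buyers effectively pay pb = ps − 5, where ps is the price sellers receive.
On the curves, pb = 168 - 0.5q and ps = 118 + 0.125q; the wedge ps − pb = 5 gives 118 + 0.125q − (168 - 0.5q) = 5, so q' = 88.
Then pb = 168 − 0.5·88 = 124 and ps = 118 + 0.125·88 = 129.
The subsidy expands output by 88 − 80 = 8 past the efficient level; on those units the gap between marginal cost and willingness to pay runs from 0 up to 5.
DWL = ½ × 5 × 8 = 20.

Deadweight loss = €20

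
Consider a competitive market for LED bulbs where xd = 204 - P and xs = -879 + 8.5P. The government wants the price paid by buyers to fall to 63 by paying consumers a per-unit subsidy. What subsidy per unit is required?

Required subsidy s = 57 per unit

At a buyer price of 63, quantity demanded is 204 − 1·63 = 141.
Sellers supply 141 only when they receive Ps with -879 + 8.5·Ps = 141, i.e. Ps = 120.
s = Ps − Pb = 120 − 63 = 57.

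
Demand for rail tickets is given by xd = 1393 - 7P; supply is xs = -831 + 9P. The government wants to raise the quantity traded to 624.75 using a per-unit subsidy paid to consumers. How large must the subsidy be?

At x = 624.75, invert demand for the buyer price: Pb = (1393 − 624.75)/7 = 109.75; invert supply for the seller price: Ps = (624.75 − (-831))/9 = 161.75.
The subsidy must fill the gap: s = Ps − Pb = 161.75 − 109.75 = 52.

Required subsidy s = 52 per unit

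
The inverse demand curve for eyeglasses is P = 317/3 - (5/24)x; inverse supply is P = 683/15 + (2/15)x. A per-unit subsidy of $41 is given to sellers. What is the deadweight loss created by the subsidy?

Deadweight loss = $2460

Pre-subsidy: 317/3 - (5/24)x = 683/15 + (2/15)x gives x* = 176 and P* = 69.
With the subsidy, sellers receive Ps = Pb + 41 for each unit, where Pb is the price buyers pay.
On the curves, Pb = 317/3 - (5/24)x and Ps = 683/15 + (2/15)x; the wedge Ps − Pb = 41 gives 683/15 + (2/15)x − (317/3 - (5/24)x) = 41, so x' = 296.
Then Pb = 317/3 − (5/24)·296 = 44 and Ps = 683/15 + (2/15)·296 = 85.
The subsidy expands output by 296 − 176 = 120 past the efficient level; on those units the gap between marginal cost and willingness to pay runs from 0 up to 41.
DWL = ½ × 41 × 120 = 2460.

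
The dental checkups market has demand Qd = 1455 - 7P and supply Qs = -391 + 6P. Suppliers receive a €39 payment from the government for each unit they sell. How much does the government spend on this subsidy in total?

Pre-subsidy: 1455 - 7P = -391 + 6P gives P* = 142, Q* = 461.
With the subsidy, sellers receive Ps = Pb + 39 for each unit, where Pb is the price buyers pay.
Supply in terms of Pb becomes Qs = -391 + 6(Pb + 39) = -157 + 6Pb. Setting this equal to demand: 1455 - 7Pb = -157 + 6Pb, so Pb = 124.
Sellers receive Ps = 124 + 39 = 163; Q' = 1455 − 7·124 = 587.
Government outlay = subsidy × quantity = 39 × 587 = 22893.

Government cost = €22893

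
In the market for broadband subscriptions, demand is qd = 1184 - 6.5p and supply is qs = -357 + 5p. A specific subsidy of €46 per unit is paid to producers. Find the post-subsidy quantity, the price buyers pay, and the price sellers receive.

Pre-subsidy: 1184 - 6.5p = -357 + 5p gives p* = 134, q* = 313.
With the subsidy, sellers receive ps = pb + 46 for each unit, where pb is the price buyers pay.
Supply in terms of pb becomes qs = -357 + 5(pb + 46) = -127 + 5pb. Setting this equal to demand: 1184 - 6.5pb = -127 + 5pb, so pb = 114.
Sellers receive ps = 114 + 46 = 160; q' = 1184 − 6.5·114 = 443.

q' = 443; buyers pay €114; sellers receive €160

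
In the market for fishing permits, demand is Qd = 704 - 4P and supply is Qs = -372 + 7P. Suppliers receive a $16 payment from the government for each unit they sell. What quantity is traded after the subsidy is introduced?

Q' = 3888/11

Pre-subsidy: 704 - 4P = -372 + 7P gives P* = 1076/11, Q* = 3440/11.
With the subsidy, sellers receive Ps = Pb + 16 for each unit, where Pb is the price buyers pay.
Supply in terms of Pb becomes Qs = -372 + 7(Pb + 16) = -260 + 7Pb. Setting this equal to demand: 704 - 4Pb = -260 + 7Pb, so Pb = 964/11.
Sellers receive Ps = 964/11 + 16 = 1140/11; Q' = 704 − 4·(964/11) = 3888/11.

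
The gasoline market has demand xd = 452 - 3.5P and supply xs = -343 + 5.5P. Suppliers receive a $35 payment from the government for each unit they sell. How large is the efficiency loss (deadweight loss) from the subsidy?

Pre-subsidy: 452 - 3.5P = -343 + 5.5P gives P* = 265/3, x* = 857/6.
With the subsidy, sellers receive Ps = Pb + 35 for each unit, where Pb is the price buyers pay.
Supply in terms of Pb becomes xs = -343 + 5.5(Pb + 35) = -150.5 + 5.5Pb. Setting this equal to demand: 452 - 3.5Pb = -150.5 + 5.5Pb, so Pb = 1205/18.
Sellers receive Ps = 1205/18 + 35 = 1835/18; x' = 452 − 3.5·(1205/18) = 7837/36.
The subsidy expands output by 7837/36 − 857/6 = 2695/36 past the efficient level; on those units the gap between marginal cost and willingness to pay runs from 0 up to 35.
DWL = ½ × 35 × 2695/36 = 94325/72.

Deadweight loss = 94325/72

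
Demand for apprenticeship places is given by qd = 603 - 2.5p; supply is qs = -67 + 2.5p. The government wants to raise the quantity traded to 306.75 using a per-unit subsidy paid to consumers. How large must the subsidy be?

At q = 306.75, invert demand for the buyer price: pb = (603 − 306.75)/2.5 = 118.5; invert supply for the seller price: ps = (306.75 − (-67))/2.5 = 149.5.
The subsidy must fill the gap: s = ps − pb = 149.5 − 118.5 = 31.

Required subsidy s = 31 per unit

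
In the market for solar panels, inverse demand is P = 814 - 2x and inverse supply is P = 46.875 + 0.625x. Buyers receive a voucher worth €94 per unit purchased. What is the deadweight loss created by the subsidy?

Deadweight loss = 35344/21

Pre-subsidy: 814 - 2x = 46.875 + 0.625x gives x* = 6137/21 and P* = 4820/21.
With the rebate, buyers effectively pay Pb = Ps − 94, where Ps is the price sellers receive.
On the curves, Pb = 814 - 2x and Ps = 46.875 + 0.625x; the wedge Ps − Pb = 94 gives 46.875 + 0.625x − (814 - 2x) = 94, so x' = 6889/21.
Then Pb = 814 − 2·(6889/21) = 3316/21 and Ps = 46.875 + 0.625·(6889/21) = 5290/21.
The subsidy expands output by 6889/21 − 6137/21 = 752/21 past the efficient level; on those units the gap between marginal cost and willingness to pay runs from 0 up to 94.
DWL = ½ × 94 × 752/21 = 35344/21.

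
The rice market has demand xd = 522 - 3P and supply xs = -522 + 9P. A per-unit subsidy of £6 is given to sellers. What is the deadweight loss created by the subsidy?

Pre-subsidy: 522 - 3P = -522 + 9P gives P* = 87, x* = 261.
With the subsidy, sellers receive Ps = Pb + 6 for each unit, where Pb is the price buyers pay.
Supply in terms of Pb becomes xs = -522 + 9(Pb + 6) = -468 + 9Pb. Setting this equal to demand: 522 - 3Pb = -468 + 9Pb, so Pb = 82.5.
Sellers receive Ps = 82.5 + 6 = 88.5; x' = 522 − 3·82.5 = 274.5.
The subsidy expands output by 274.5 − 261 = 13.5 past the efficient level; on those units the gap between marginal cost and willingness to pay runs from 0 up to 6.
DWL = ½ × 6 × 13.5 = 40.5.

Deadweight loss = £40.5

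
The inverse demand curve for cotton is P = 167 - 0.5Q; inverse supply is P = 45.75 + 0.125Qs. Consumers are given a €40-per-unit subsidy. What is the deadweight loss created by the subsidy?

Deadweight loss = €1280

Pre-subsidy: 167 - 0.5Q = 45.75 + 0.125Q gives Q* = 194 and P* = 70.
With the rebate, buyers effectively pay Pb = Ps − 40, where Ps is the price sellers receive.
On the curves, Pb = 167 - 0.5Q and Ps = 45.75 + 0.125Q; the wedge Ps − Pb = 40 gives 45.75 + 0.125Q − (167 - 0.5Q) = 40, so Q' = 258.
Then Pb = 167 − 0.5·258 = 38 and Ps = 45.75 + 0.125·258 = 78.
The subsidy expands output by 258 − 194 = 64 past the efficient level; on those units the gap between marginal cost and willingness to pay runs from 0 up to 40.
DWL = ½ × 40 × 64 = 1280.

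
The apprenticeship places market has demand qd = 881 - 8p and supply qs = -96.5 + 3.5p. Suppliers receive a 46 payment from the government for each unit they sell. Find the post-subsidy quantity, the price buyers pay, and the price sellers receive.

q' = 313; buyers pay 71; sellers receive 117

Pre-subsidy: 881 - 8p = -96.5 + 3.5p gives p* = 85, q* = 201.
With the subsidy, sellers receive ps = pb + 46 for each unit, where pb is the price buyers pay.
Supply in terms of pb becomes qs = -96.5 + 3.5(pb + 46) = 64.5 + 3.5pb. Setting this equal to demand: 881 - 8pb = 64.5 + 3.5pb, so pb = 71.
Sellers receive ps = 71 + 46 = 117; q' = 881 − 8·71 = 313.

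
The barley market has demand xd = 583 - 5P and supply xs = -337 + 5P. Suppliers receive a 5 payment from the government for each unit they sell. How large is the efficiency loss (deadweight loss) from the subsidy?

Deadweight loss = 31.25

Pre-subsidy: 583 - 5P = -337 + 5P gives P* = 92, x* = 123.
With the subsidy, sellers receive Ps = Pb + 5 for each unit, where Pb is the price buyers pay.
Supply in terms of Pb becomes xs = -337 + 5(Pb + 5) = -312 + 5Pb. Setting this equal to demand: 583 - 5Pb = -312 + 5Pb, so Pb = 89.5.
Sellers receive Ps = 89.5 + 5 = 94.5; x' = 583 − 5·89.5 = 135.5.
The subsidy expands output by 135.5 − 123 = 12.5 past the efficient level; on those units the gap between marginal cost and willingness to pay runs from 0 up to 5.
DWL = ½ × 5 × 12.5 = 31.25.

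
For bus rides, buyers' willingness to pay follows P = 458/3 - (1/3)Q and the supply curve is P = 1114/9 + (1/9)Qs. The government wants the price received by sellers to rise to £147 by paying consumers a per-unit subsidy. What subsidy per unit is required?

Required subsidy s = £64 per unit

At a seller price of 147, quantity supplied is -1114 + 9·147 = 209.
Buyers absorb 209 only when they pay Pb = 458/3 − (1/3)·209 = 83.
s = Ps − Pb = 147 − 83 = 64.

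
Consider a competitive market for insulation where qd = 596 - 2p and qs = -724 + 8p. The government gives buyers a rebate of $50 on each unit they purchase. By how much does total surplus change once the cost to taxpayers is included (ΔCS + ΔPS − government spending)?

Net change in total surplus = -$2000

Pre-subsidy: 596 - 2p = -724 + 8p gives p* = 132, q* = 332.
With the rebate, buyers effectively pay pb = ps − 50, where ps is the price sellers receive.
Demand in terms of ps becomes qd = 596 − 2(ps − 50) = 696 - 2ps. Setting this equal to supply: 696 - 2ps = -724 + 8ps, so ps = 142.
Buyers pay pb = 142 − 50 = 92; q' = -724 + 8·142 = 412.
ΔCS = ½(332 + 412)(132 − 92) = 14880; ΔPS = ½(332 + 412)(142 − 132) = 3720.
Government spending = 50 × 412 = 20600.
Net change = 14880 + 3720 − 20600 = -2000. The loss equals the DWL triangle ½·50·80.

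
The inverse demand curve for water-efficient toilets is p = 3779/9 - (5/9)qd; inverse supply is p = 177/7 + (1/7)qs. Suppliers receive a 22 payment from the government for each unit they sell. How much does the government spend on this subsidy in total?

Pre-subsidy: 3779/9 - (5/9)q = 177/7 + (1/7)q gives q* = 565 and p* = 106.
With the subsidy, sellers receive ps = pb + 22 for each unit, where pb is the price buyers pay.
On the curves, pb = 3779/9 - (5/9)q and ps = 177/7 + (1/7)q; the wedge ps − pb = 22 gives 177/7 + (1/7)q − (3779/9 - (5/9)q) = 22, so q' = 596.5.
Then pb = 3779/9 − (5/9)·596.5 = 88.5 and ps = 177/7 + (1/7)·596.5 = 110.5.
Government outlay = subsidy × quantity = 22 × 596.5 = 13123.

Government cost = 13123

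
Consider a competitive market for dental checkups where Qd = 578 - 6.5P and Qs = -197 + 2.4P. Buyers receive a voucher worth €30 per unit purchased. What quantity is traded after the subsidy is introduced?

Pre-subsidy: 578 - 6.5P = -197 + 2.4P gives P* = 7750/89, Q* = 1067/89.
With the rebate, buyers effectively pay Pb = Ps − 30, where Ps is the price sellers receive.
Demand in terms of Ps becomes Qd = 578 − 6.5(Ps − 30) = 773 - 6.5Ps. Setting this equal to supply: 773 - 6.5Ps = -197 + 2.4Ps, so Ps = 9700/89.
Buyers pay Pb = 9700/89 − 30 = 7030/89; Q' = -197 + 2.4·(9700/89) = 5747/89.

Q' = 5747/89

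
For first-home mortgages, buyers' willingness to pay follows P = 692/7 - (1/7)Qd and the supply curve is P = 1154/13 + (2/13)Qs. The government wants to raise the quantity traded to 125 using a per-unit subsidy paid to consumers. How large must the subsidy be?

Required subsidy s = 27 per unit

At Q = 125, from the demand curve buyers pay Pb = 692/7 − (1/7)·125 = 81; from the supply curve sellers need Ps = 1154/13 + (2/13)·125 = 108.
The subsidy must fill the gap: s = Ps − Pb = 108 − 81 = 27.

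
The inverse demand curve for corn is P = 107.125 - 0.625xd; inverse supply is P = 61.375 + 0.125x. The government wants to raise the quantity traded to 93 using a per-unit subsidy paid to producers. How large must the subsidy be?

At x = 93, from the demand curve buyers pay Pb = 107.125 − 0.625·93 = 49; from the supply curve sellers need Ps = 61.375 + 0.125·93 = 73.
The subsidy must fill the gap: s = Ps − Pb = 73 − 49 = 24.

Required subsidy s = 24 per unit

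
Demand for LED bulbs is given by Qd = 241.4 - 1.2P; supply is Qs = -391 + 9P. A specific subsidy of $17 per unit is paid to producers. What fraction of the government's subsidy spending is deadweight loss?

Pre-subsidy: 241.4 - 1.2P = -391 + 9P gives P* = 62, Q* = 167.
With the subsidy, sellers receive Ps = Pb + 17 for each unit, where Pb is the price buyers pay.
Supply in terms of Pb becomes Qs = -391 + 9(Pb + 17) = -238 + 9Pb. Setting this equal to demand: 241.4 - 1.2Pb = -238 + 9Pb, so Pb = 47.
Sellers receive Ps = 47 + 17 = 64; Q' = 241.4 − 1.2·47 = 185.
ΔCS = ½(167 + 185)(62 − 47) = 2640; ΔPS = ½(167 + 185)(64 − 62) = 352.
Government spending = 17 × 185 = 3145.
DWL = ½ × 17 × (185 − 167) = 153; fraction = 153 / 3145 = 9/185.

DWL / government spending = 9/185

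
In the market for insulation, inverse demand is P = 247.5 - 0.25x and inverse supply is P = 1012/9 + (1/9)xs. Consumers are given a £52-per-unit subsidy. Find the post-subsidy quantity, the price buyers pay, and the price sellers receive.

Pre-subsidy: 247.5 - 0.25x = 1012/9 + (1/9)x gives x* = 374 and P* = 154.
With the rebate, buyers effectively pay Pb = Ps − 52, where Ps is the price sellers receive.
On the curves, Pb = 247.5 - 0.25x and Ps = 1012/9 + (1/9)x; the wedge Ps − Pb = 52 gives 1012/9 + (1/9)x − (247.5 - 0.25x) = 52, so x' = 518.
Then Pb = 247.5 − 0.25·518 = 118 and Ps = 1012/9 + (1/9)·518 = 170.

x' = 518; buyers pay £118; sellers receive £170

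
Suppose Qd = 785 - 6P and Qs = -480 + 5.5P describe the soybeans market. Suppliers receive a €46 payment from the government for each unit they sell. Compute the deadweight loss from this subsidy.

Pre-subsidy: 785 - 6P = -480 + 5.5P gives P* = 110, Q* = 125.
With the subsidy, sellers receive Ps = Pb + 46 for each unit, where Pb is the price buyers pay.
Supply in terms of Pb becomes Qs = -480 + 5.5(Pb + 46) = -227 + 5.5Pb. Setting this equal to demand: 785 - 6Pb = -227 + 5.5Pb, so Pb = 88.
Sellers receive Ps = 88 + 46 = 134; Q' = 785 − 6·88 = 257.
The subsidy expands output by 257 − 125 = 132 past the efficient level; on those units the gap between marginal cost and willingness to pay runs from 0 up to 46.
DWL = ½ × 46 × 132 = 3036.

Deadweight loss = €3036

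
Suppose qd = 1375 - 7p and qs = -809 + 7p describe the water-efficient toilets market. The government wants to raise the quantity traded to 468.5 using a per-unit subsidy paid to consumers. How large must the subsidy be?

At q = 468.5, invert demand for the buyer price: pb = (1375 − 468.5)/7 = 129.5; invert supply for the seller price: ps = (468.5 − (-809))/7 = 182.5.
The subsidy must fill the gap: s = ps − pb = 182.5 − 129.5 = 53.

Required subsidy s = 53 per unit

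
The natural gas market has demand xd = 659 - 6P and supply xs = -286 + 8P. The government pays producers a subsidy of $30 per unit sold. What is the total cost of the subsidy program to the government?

Pre-subsidy: 659 - 6P = -286 + 8P gives P* = 67.5, x* = 254.
With the subsidy, sellers receive Ps = Pb + 30 for each unit, where Pb is the price buyers pay.
Supply in terms of Pb becomes xs = -286 + 8(Pb + 30) = -46 + 8Pb. Setting this equal to demand: 659 - 6Pb = -46 + 8Pb, so Pb = 705/14.
Sellers receive Ps = 705/14 + 30 = 1125/14; x' = 659 − 6·(705/14) = 2498/7.
Government outlay = subsidy × quantity = 30 × 2498/7 = 74940/7.

Government cost = 74940/7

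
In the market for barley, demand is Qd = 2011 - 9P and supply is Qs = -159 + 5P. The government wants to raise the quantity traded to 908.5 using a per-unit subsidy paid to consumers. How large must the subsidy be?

Required subsidy s = 91 per unit

At Q = 908.5, invert demand for the buyer price: Pb = (2011 − 908.5)/9 = 122.5; invert supply for the seller price: Ps = (908.5 − (-159))/5 = 213.5.
The subsidy must fill the gap: s = Ps − Pb = 213.5 − 122.5 = 91.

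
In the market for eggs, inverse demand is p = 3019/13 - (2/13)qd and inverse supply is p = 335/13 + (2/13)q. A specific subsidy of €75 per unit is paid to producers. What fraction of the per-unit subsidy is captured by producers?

Pre-subsidy: 3019/13 - (2/13)q = 335/13 + (2/13)q gives q* = 671 and p* = 129.
With the subsidy, sellers receive ps = pb + 75 for each unit, where pb is the price buyers pay.
On the curves, pb = 3019/13 - (2/13)q and ps = 335/13 + (2/13)q; the wedge ps − pb = 75 gives 335/13 + (2/13)q − (3019/13 - (2/13)q) = 75, so q' = 914.75.
Then pb = 3019/13 − (2/13)·914.75 = 91.5 and ps = 335/13 + (2/13)·914.75 = 166.5.
Buyers' price falls by p* − pb = 129 − 91.5 = 37.5; sellers' price rises by ps − p* = 166.5 − 129 = 37.5.
So producers capture 37.5/75 = 0.5 of each unit of subsidy.

Producer share = 0.5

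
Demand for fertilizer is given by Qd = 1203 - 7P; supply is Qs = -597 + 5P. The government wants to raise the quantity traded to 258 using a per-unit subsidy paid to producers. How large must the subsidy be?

At Q = 258, invert demand for the buyer price: Pb = (1203 − 258)/7 = 135; invert supply for the seller price: Ps = (258 − (-597))/5 = 171.
The subsidy must fill the gap: s = Ps − Pb = 171 − 135 = 36.

Required subsidy s = 36 per unit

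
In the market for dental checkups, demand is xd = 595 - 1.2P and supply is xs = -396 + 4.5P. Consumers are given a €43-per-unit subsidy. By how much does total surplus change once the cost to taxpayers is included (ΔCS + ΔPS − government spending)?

Net change in total surplus = -16641/19

Pre-subsidy: 595 - 1.2P = -396 + 4.5P gives P* = 9910/57, x* = 7341/19.
With the rebate, buyers effectively pay Pb = Ps − 43, where Ps is the price sellers receive.
Demand in terms of Ps becomes xd = 595 − 1.2(Ps − 43) = 646.6 - 1.2Ps. Setting this equal to supply: 646.6 - 1.2Ps = -396 + 4.5Ps, so Ps = 10426/57.
Buyers pay Pb = 10426/57 − 43 = 7975/57; x' = -396 + 4.5·(10426/57) = 8115/19.
ΔCS = ½(7341/19 + 8115/19)(9910/57 − 7975/57) = 4984560/361; ΔPS = ½(7341/19 + 8115/19)(10426/57 − 9910/57) = 1329216/361.
Government spending = 43 × 8115/19 = 348945/19.
Net change = 4984560/361 + 1329216/361 − 348945/19 = -16641/19. The loss equals the DWL triangle ½·43·774/19.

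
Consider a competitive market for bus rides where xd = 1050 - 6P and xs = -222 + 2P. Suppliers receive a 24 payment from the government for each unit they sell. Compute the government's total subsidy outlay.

Government cost = 3168

Pre-subsidy: 1050 - 6P = -222 + 2P gives P* = 159, x* = 96.
With the subsidy, sellers receive Ps = Pb + 24 for each unit, where Pb is the price buyers pay.
Supply in terms of Pb becomes xs = -222 + 2(Pb + 24) = -174 + 2Pb. Setting this equal to demand: 1050 - 6Pb = -174 + 2Pb, so Pb = 153.
Sellers receive Ps = 153 + 24 = 177; x' = 1050 − 6·153 = 132.
Government outlay = subsidy × quantity = 24 × 132 = 3168.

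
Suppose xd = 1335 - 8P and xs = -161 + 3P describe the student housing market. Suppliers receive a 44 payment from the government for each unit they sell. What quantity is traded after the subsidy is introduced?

Pre-subsidy: 1335 - 8P = -161 + 3P gives P* = 136, x* = 247.
With the subsidy, sellers receive Ps = Pb + 44 for each unit, where Pb is the price buyers pay.
Supply in terms of Pb becomes xs = -161 + 3(Pb + 44) = -29 + 3Pb. Setting this equal to demand: 1335 - 8Pb = -29 + 3Pb, so Pb = 124.
Sellers receive Ps = 124 + 44 = 168; x' = 1335 − 8·124 = 343.

x' = 343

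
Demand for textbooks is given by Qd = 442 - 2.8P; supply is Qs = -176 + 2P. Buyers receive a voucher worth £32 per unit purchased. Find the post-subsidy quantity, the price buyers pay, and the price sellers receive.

Pre-subsidy: 442 - 2.8P = -176 + 2P gives P* = 128.75, Q* = 81.5.
With the rebate, buyers effectively pay Pb = Ps − 32, where Ps is the price sellers receive.
Demand in terms of Ps becomes Qd = 442 − 2.8(Ps − 32) = 531.6 - 2.8Ps. Setting this equal to supply: 531.6 - 2.8Ps = -176 + 2Ps, so Ps = 1769/12.
Buyers pay Pb = 1769/12 − 32 = 1385/12; Q' = -176 + 2·(1769/12) = 713/6.

Q' = 713/6; buyers pay 1385/12; sellers receive 1769/12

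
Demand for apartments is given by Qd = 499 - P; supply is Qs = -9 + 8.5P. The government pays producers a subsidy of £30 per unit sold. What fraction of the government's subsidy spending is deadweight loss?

DWL / government spending = 51/1795

Pre-subsidy: 499 - P = -9 + 8.5P gives P* = 1016/19, Q* = 8465/19.
With the subsidy, sellers receive Ps = Pb + 30 for each unit, where Pb is the price buyers pay.
Supply in terms of Pb becomes Qs = -9 + 8.5(Pb + 30) = 246 + 8.5Pb. Setting this equal to demand: 499 - Pb = 246 + 8.5Pb, so Pb = 506/19.
Sellers receive Ps = 506/19 + 30 = 1076/19; Q' = 499 − 1·(506/19) = 8975/19.
ΔCS = ½(8465/19 + 8975/19)(1016/19 − 506/19) = 4447200/361; ΔPS = ½(8465/19 + 8975/19)(1076/19 − 1016/19) = 523200/361.
Government spending = 30 × 8975/19 = 269250/19.
DWL = ½ × 30 × (8975/19 − 8465/19) = 7650/19; fraction = (7650/19) / (269250/19) = 51/1795.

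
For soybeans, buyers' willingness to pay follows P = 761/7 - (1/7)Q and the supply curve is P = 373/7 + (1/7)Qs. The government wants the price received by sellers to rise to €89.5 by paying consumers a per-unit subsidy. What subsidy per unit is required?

Required subsidy s = €17 per unit

At a seller price of 89.5, quantity supplied is -373 + 7·89.5 = 253.5.
Buyers absorb 253.5 only when they pay Pb = 761/7 − (1/7)·253.5 = 72.5.
s = Ps − Pb = 89.5 − 72.5 = 17.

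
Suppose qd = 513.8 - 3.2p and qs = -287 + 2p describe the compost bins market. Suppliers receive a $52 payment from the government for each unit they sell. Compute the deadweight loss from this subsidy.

Pre-subsidy: 513.8 - 3.2p = -287 + 2p gives p* = 154, q* = 21.
With the subsidy, sellers receive ps = pb + 52 for each unit, where pb is the price buyers pay.
Supply in terms of pb becomes qs = -287 + 2(pb + 52) = -183 + 2pb. Setting this equal to demand: 513.8 - 3.2pb = -183 + 2pb, so pb = 134.
Sellers receive ps = 134 + 52 = 186; q' = 513.8 − 3.2·134 = 85.
The subsidy expands output by 85 − 21 = 64 past the efficient level; on those units the gap between marginal cost and willingness to pay runs from 0 up to 52.
DWL = ½ × 52 × 64 = 1664.

Deadweight loss = $1664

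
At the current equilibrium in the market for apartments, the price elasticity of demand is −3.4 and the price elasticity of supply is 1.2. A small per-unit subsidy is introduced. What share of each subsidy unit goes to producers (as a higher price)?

Producer share = 17/23

For a small subsidy around the equilibrium, the benefit split depends on the relative slopes, which at a point are proportional to the elasticities.
Buyer share = εs/(εs + |εd|) = 1.2/(1.2 + 3.4) = 6/23; seller share = |εd|/(εs + |εd|) = 17/23.
So producers capture 17/23 of the subsidy.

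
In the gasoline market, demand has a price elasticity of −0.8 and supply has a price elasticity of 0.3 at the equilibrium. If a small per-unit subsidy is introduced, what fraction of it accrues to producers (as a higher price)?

Producer share = 8/11

For a small subsidy around the equilibrium, the benefit split depends on the relative slopes, which at a point are proportional to the elasticities.
Buyer share = εs/(εs + |εd|) = 0.3/(0.3 + 0.8) = 3/11; seller share = |εd|/(εs + |εd|) = 8/11.
So producers capture 8/11 of the subsidy.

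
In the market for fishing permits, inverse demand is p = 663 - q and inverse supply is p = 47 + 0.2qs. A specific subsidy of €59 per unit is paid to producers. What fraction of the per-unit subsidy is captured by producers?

Pre-subsidy: 663 - q = 47 + 0.2q gives q* = 1540/3 and p* = 449/3.
With the subsidy, sellers receive ps = pb + 59 for each unit, where pb is the price buyers pay.
On the curves, pb = 663 - q and ps = 47 + 0.2q; the wedge ps − pb = 59 gives 47 + 0.2q − (663 - q) = 59, so q' = 562.5.
Then pb = 663 − 1·562.5 = 100.5 and ps = 47 + 0.2·562.5 = 159.5.
Buyers' price falls by p* − pb = 449/3 − 100.5 = 295/6; sellers' price rises by ps − p* = 159.5 − 449/3 = 59/6.
So producers capture (59/6)/59 = 1/6 of each unit of subsidy.

Producer share = 1/6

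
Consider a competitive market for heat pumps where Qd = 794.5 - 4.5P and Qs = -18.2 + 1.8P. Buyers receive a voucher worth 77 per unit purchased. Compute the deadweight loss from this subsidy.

Deadweight loss = 3811.5

Pre-subsidy: 794.5 - 4.5P = -18.2 + 1.8P gives P* = 129, Q* = 214.
With the rebate, buyers effectively pay Pb = Ps − 77, where Ps is the price sellers receive.
Demand in terms of Ps becomes Qd = 794.5 − 4.5(Ps − 77) = 1141 - 4.5Ps. Setting this equal to supply: 1141 - 4.5Ps = -18.2 + 1.8Ps, so Ps = 184.
Buyers pay Pb = 184 − 77 = 107; Q' = -18.2 + 1.8·184 = 313.
The subsidy expands output by 313 − 214 = 99 past the efficient level; on those units the gap between marginal cost and willingness to pay runs from 0 up to 77.
DWL = ½ × 77 × 99 = 3811.5.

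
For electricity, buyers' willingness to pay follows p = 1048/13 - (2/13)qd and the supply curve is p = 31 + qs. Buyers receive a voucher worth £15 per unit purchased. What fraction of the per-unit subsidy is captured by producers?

Pre-subsidy: 1048/13 - (2/13)q = 31 + q gives q* = 43 and p* = 74.
With the rebate, buyers effectively pay pb = ps − 15, where ps is the price sellers receive.
On the curves, pb = 1048/13 - (2/13)q and ps = 31 + q; the wedge ps − pb = 15 gives 31 + q − (1048/13 - (2/13)q) = 15, so q' = 56.
Then pb = 1048/13 − (2/13)·56 = 72 and ps = 31 + 1·56 = 87.
Buyers' price falls by p* − pb = 74 − 72 = 2; sellers' price rises by ps − p* = 87 − 74 = 13.
So producers capture 13/15 = 13/15 of each unit of subsidy.

Producer share = 13/15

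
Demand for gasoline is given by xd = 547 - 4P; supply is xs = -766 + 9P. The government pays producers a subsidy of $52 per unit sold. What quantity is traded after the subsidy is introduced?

Pre-subsidy: 547 - 4P = -766 + 9P gives P* = 101, x* = 143.
With the subsidy, sellers receive Ps = Pb + 52 for each unit, where Pb is the price buyers pay.
Supply in terms of Pb becomes xs = -766 + 9(Pb + 52) = -298 + 9Pb. Setting this equal to demand: 547 - 4Pb = -298 + 9Pb, so Pb = 65.
Sellers receive Ps = 65 + 52 = 117; x' = 547 − 4·65 = 287.

x' = 287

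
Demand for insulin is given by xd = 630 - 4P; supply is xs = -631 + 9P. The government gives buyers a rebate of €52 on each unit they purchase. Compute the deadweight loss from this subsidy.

Deadweight loss = €3744

Pre-subsidy: 630 - 4P = -631 + 9P gives P* = 97, x* = 242.
With the rebate, buyers effectively pay Pb = Ps − 52, where Ps is the price sellers receive.
Demand in terms of Ps becomes xd = 630 − 4(Ps − 52) = 838 - 4Ps. Setting this equal to supply: 838 - 4Ps = -631 + 9Ps, so Ps = 113.
Buyers pay Pb = 113 − 52 = 61; x' = -631 + 9·113 = 386.
The subsidy expands output by 386 − 242 = 144 past the efficient level; on those units the gap between marginal cost and willingness to pay runs from 0 up to 52.
DWL = ½ × 52 × 144 = 3744.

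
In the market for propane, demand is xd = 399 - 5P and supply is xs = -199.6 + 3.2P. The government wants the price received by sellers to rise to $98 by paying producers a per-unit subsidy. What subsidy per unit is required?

At a seller price of 98, quantity supplied is -199.6 + 3.2·98 = 114.
Buyers absorb 114 only when they pay Pb with 399 − 5·Pb = 114, i.e. Pb = 57.
s = Ps − Pb = 98 − 57 = 41.

Required subsidy s = $41 per unit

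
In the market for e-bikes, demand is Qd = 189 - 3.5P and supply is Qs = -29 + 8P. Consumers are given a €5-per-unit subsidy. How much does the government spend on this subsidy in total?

Pre-subsidy: 189 - 3.5P = -29 + 8P gives P* = 436/23, Q* = 2821/23.
With the rebate, buyers effectively pay Pb = Ps − 5, where Ps is the price sellers receive.
Demand in terms of Ps becomes Qd = 189 − 3.5(Ps − 5) = 206.5 - 3.5Ps. Setting this equal to supply: 206.5 - 3.5Ps = -29 + 8Ps, so Ps = 471/23.
Buyers pay Pb = 471/23 − 5 = 356/23; Q' = -29 + 8·(471/23) = 3101/23.
Government outlay = subsidy × quantity = 5 × 3101/23 = 15505/23.

Government cost = 15505/23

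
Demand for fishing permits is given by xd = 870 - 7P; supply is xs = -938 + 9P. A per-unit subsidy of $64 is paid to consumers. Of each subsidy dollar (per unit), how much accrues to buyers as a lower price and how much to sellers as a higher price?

Pre-subsidy: 870 - 7P = -938 + 9P gives P* = 113, x* = 79.
With the rebate, buyers effectively pay Pb = Ps − 64, where Ps is the price sellers receive.
Demand in terms of Ps becomes xd = 870 − 7(Ps − 64) = 1318 - 7Ps. Setting this equal to supply: 1318 - 7Ps = -938 + 9Ps, so Ps = 141.
Buyers pay Pb = 141 − 64 = 77; x' = -938 + 9·141 = 331.
Buyers' price falls by P* − Pb = 113 − 77 = 36; sellers' price rises by Ps − P* = 141 − 113 = 28.

Buyers gain $36 per unit; sellers gain $28 per unit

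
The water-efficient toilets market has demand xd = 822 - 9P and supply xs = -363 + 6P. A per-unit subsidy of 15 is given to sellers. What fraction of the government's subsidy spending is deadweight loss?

DWL / government spending = 9/55

Pre-subsidy: 822 - 9P = -363 + 6P gives P* = 79, x* = 111.
With the subsidy, sellers receive Ps = Pb + 15 for each unit, where Pb is the price buyers pay.
Supply in terms of Pb becomes xs = -363 + 6(Pb + 15) = -273 + 6Pb. Setting this equal to demand: 822 - 9Pb = -273 + 6Pb, so Pb = 73.
Sellers receive Ps = 73 + 15 = 88; x' = 822 − 9·73 = 165.
ΔCS = ½(111 + 165)(79 − 73) = 828; ΔPS = ½(111 + 165)(88 − 79) = 1242.
Government spending = 15 × 165 = 2475.
DWL = ½ × 15 × (165 − 111) = 405; fraction = 405 / 2475 = 9/55.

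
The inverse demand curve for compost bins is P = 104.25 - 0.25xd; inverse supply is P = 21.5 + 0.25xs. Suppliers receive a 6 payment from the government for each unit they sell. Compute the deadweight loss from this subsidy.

Deadweight loss = 36

Pre-subsidy: 104.25 - 0.25x = 21.5 + 0.25x gives x* = 165.5 and P* = 62.875.
With the subsidy, sellers receive Ps = Pb + 6 for each unit, where Pb is the price buyers pay.
On the curves, Pb = 104.25 - 0.25x and Ps = 21.5 + 0.25x; the wedge Ps − Pb = 6 gives 21.5 + 0.25x − (104.25 - 0.25x) = 6, so x' = 177.5.
Then Pb = 104.25 − 0.25·177.5 = 59.875 and Ps = 21.5 + 0.25·177.5 = 65.875.
The subsidy expands output by 177.5 − 165.5 = 12 past the efficient level; on those units the gap between marginal cost and willingness to pay runs from 0 up to 6.
DWL = ½ × 6 × 12 = 36.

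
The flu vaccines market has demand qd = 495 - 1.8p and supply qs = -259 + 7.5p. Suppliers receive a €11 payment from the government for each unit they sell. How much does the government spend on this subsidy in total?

Government cost = 124476/31

Pre-subsidy: 495 - 1.8p = -259 + 7.5p gives p* = 7540/93, q* = 10821/31.
With the subsidy, sellers receive ps = pb + 11 for each unit, where pb is the price buyers pay.
Supply in terms of pb becomes qs = -259 + 7.5(pb + 11) = -176.5 + 7.5pb. Setting this equal to demand: 495 - 1.8pb = -176.5 + 7.5pb, so pb = 6715/93.
Sellers receive ps = 6715/93 + 11 = 7738/93; q' = 495 − 1.8·(6715/93) = 11316/31.
Government outlay = subsidy × quantity = 11 × 11316/31 = 124476/31.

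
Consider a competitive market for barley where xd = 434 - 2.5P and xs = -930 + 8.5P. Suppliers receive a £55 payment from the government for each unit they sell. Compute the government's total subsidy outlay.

Government cost = £12663.75

Pre-subsidy: 434 - 2.5P = -930 + 8.5P gives P* = 124, x* = 124.
With the subsidy, sellers receive Ps = Pb + 55 for each unit, where Pb is the price buyers pay.
Supply in terms of Pb becomes xs = -930 + 8.5(Pb + 55) = -462.5 + 8.5Pb. Setting this equal to demand: 434 - 2.5Pb = -462.5 + 8.5Pb, so Pb = 81.5.
Sellers receive Ps = 81.5 + 55 = 136.5; x' = 434 − 2.5·81.5 = 230.25.
Government outlay = subsidy × quantity = 55 × 230.25 = 12663.75.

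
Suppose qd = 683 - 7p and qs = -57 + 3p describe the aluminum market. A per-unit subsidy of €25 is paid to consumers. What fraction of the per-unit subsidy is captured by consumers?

Pre-subsidy: 683 - 7p = -57 + 3p gives p* = 74, q* = 165.
With the rebate, buyers effectively pay pb = ps − 25, where ps is the price sellers receive.
Demand in terms of ps becomes qd = 683 − 7(ps − 25) = 858 - 7ps. Setting this equal to supply: 858 - 7ps = -57 + 3ps, so ps = 91.5.
Buyers pay pb = 91.5 − 25 = 66.5; q' = -57 + 3·91.5 = 217.5.
Buyers' price falls by p* − pb = 74 − 66.5 = 7.5; sellers' price rises by ps − p* = 91.5 − 74 = 17.5.
So consumers capture 7.5/25 = 0.3 of each unit of subsidy.

Consumer share = 0.3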